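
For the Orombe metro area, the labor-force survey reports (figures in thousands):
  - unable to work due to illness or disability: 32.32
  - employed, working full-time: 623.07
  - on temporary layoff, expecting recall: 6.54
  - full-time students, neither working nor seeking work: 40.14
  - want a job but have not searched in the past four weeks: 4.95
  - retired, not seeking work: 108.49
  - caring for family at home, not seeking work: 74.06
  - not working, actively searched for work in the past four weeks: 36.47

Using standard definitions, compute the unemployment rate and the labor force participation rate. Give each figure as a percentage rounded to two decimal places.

Employed = 623.07 thousand.
Unemployed = 6.54 + 36.47 = 43.01 thousand (jobless and actively searching, or on temporary layoff).
Labor force = 623.07 + 43.01 = 666.08 thousand.
Not in labor force = 32.32 + 40.14 + 4.95 + 108.49 + 74.06 = 259.96 thousand (those not working and not actively searching are outside the labor force — including those who want a job but have given up searching).
Civilian working-age population = 666.08 + 259.96 = 926.04 thousand.
Unemployment rate = 43.01 / 666.08 = 6.46%.
Labor force participation rate = 666.08 / 926.04 = 71.93%.

Unemployment rate ≈ 6.46%; labor force participation rate ≈ 71.93%.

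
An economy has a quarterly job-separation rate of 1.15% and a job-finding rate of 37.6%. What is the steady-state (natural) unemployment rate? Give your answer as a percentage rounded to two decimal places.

At steady state the flows balance: s·E = f·U, so U/(E+U) = s/(s+f).
u* = 1.15 / (1.15 + 37.6) = 1.15 / 38.75 = 2.97%.

Steady-state unemployment rate ≈ 2.97%.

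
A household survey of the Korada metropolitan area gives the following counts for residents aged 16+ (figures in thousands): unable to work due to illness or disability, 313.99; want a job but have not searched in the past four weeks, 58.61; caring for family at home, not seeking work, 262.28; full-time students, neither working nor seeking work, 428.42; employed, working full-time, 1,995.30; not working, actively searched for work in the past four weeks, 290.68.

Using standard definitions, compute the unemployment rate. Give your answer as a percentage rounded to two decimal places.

Employed = 1,995.30 thousand.
Unemployed = 290.68 thousand.
Labor force = 1,995.30 + 290.68 = 2,285.98 thousand.
Unemployment rate = 290.68 / 2,285.98 = 12.72%.

Unemployment rate ≈ 12.72%.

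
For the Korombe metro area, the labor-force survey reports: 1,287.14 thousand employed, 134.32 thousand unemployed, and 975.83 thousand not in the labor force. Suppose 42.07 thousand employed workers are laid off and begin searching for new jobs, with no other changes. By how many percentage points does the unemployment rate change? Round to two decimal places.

Initially, labor force = 1,287.14 + 134.32 = 1,421.46 thousand, so u = 134.32/1,421.46 = 9.45%.
After the change, employed falls and unemployed rises by 42.07; labor force unchanged → E = 1,245.07, U = 176.39, labor force = 1,421.46 thousand.
New unemployment rate = 176.39 / 1,421.46 = 12.41%.
Change = 12.41% − 9.45% = +2.96 percentage points.

The unemployment rate changes by +2.96 percentage points.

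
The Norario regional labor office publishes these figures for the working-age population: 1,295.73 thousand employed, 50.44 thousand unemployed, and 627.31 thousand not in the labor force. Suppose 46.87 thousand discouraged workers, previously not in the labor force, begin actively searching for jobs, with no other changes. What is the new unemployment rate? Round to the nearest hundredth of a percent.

New unemployment rate ≈ 6.99%.

Initially, labor force = 1,295.73 + 50.44 = 1,346.17 thousand, so u = 50.44/1,346.17 = 3.75%.
After the change, unemployed and labor force both rise by 46.87 → E = 1,295.73, U = 97.31, labor force = 1,393.04 thousand.
New unemployment rate = 97.31 / 1,393.04 = 6.99%.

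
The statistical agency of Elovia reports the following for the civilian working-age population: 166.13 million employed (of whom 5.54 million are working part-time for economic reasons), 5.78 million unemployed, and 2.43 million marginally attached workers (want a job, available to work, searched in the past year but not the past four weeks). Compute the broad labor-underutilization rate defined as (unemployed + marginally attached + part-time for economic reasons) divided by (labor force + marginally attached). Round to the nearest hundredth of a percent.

Labor force = 166.13 + 5.78 = 171.91 million.
Numerator = 5.78 + 2.43 + 5.54 = 13.75 million.
Denominator = 171.91 + 2.43 = 174.34 million.
Broad rate = 13.75 / 174.34 = 7.89%.

Broad underutilization rate ≈ 7.89%.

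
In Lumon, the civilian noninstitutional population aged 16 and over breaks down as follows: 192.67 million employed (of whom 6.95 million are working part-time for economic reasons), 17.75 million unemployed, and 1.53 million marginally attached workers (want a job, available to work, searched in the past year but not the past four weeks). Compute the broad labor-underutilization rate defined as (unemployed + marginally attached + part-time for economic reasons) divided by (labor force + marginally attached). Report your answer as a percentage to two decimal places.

Labor force = 192.67 + 17.75 = 210.42 million.
Numerator = 17.75 + 1.53 + 6.95 = 26.23 million.
Denominator = 210.42 + 1.53 = 211.95 million.
Broad rate = 26.23 / 211.95 = 12.38%.

Broad underutilization rate ≈ 12.38%.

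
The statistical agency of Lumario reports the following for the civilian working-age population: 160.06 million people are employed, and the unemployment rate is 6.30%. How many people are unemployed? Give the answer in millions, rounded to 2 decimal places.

About 10.76 million are unemployed.

Let U be the number unemployed. The labor force is E + U, and U/(E+U) = 0.0630.
So U = 0.0630 × 160.06 / (1 − 0.0630) = 10.0838 / 0.9370 ≈ 10.76 million.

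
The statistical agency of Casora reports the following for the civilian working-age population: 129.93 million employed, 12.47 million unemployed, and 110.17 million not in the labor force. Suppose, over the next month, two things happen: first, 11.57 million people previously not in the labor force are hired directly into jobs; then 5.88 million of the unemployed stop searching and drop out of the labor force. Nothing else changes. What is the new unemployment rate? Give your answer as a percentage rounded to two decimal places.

New unemployment rate ≈ 4.45%.

Initially, labor force = 129.93 + 12.47 = 142.40 million, so u = 12.47/142.40 = 8.76%.
After the first change, employed and labor force both rise by 11.57; unemployed unchanged → E = 141.50, U = 12.47, labor force = 153.97 million.
After the second change, unemployed and labor force both fall by 5.88 → E = 141.50, U = 6.59, labor force = 148.09 million.
New unemployment rate = 6.59 / 148.09 = 4.45%.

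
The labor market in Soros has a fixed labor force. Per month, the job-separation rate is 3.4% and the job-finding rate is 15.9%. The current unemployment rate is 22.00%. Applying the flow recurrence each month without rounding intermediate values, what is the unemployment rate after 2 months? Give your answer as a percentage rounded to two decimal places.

With a fixed labor force, u_{t+1} = u_t + s·(1−u_t) − f·u_t = u_t·(1−s−f) + s.
Here 1−s−f = 0.807 and s = 0.034.
u_1 = 0.220000 × 0.807 + 0.034 = 0.211540.
u_2 = 0.211540 × 0.807 + 0.034 = 0.204713.

Unemployment rate after two months ≈ 20.47%.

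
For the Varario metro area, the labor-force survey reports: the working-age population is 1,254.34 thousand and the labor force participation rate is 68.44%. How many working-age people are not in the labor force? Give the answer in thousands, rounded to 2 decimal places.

About 395.87 thousand are not in the labor force.

Share not in the labor force = 1 − 0.6844 = 0.3156.
Not in labor force = 0.3156 × 1,254.34 ≈ 395.87 thousand.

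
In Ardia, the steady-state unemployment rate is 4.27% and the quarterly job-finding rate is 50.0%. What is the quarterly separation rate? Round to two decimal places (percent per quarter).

From u* = s/(s+f): s = u·f/(1−u).
s = 0.0427 × 50.0 / (1 − 0.0427) = 2.1350 / 0.9573 ≈ 2.23% per quarter.

Separation rate ≈ 2.23% per quarter.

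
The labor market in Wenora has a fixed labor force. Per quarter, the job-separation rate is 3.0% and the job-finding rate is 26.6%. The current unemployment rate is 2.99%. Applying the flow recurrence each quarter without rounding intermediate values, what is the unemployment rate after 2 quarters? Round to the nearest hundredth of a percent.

Unemployment rate after two quarters ≈ 6.59%.

With a fixed labor force, u_{t+1} = u_t + s·(1−u_t) − f·u_t = u_t·(1−s−f) + s.
Here 1−s−f = 0.704 and s = 0.030.
u_1 = 0.029900 × 0.704 + 0.030 = 0.051050.
u_2 = 0.051050 × 0.704 + 0.030 = 0.065939.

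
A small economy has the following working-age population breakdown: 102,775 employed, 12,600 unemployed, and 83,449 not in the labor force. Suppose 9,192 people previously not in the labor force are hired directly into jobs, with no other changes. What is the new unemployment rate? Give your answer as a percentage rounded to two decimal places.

Initially, labor force = 102,775 + 12,600 = 115,375, so u = 12,600/115,375 = 10.92%.
After the change, employed and labor force both rise by 9,192; unemployed unchanged → E = 111,967, U = 12,600, labor force = 124,567.
New unemployment rate = 12,600 / 124,567 = 10.12%.

New unemployment rate ≈ 10.12%.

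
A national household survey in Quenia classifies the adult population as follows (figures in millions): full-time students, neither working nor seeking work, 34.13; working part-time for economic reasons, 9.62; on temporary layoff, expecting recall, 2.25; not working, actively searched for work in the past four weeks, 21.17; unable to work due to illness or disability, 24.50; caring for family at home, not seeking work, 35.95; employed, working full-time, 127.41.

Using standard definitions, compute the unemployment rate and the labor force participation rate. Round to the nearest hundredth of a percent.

Unemployment rate ≈ 14.60%; labor force participation rate ≈ 62.91%.

Employed = 9.62 + 127.41 = 137.03 million (anyone who worked, including part-time for economic reasons, counts as employed).
Unemployed = 2.25 + 21.17 = 23.42 million (jobless and actively searching, or on temporary layoff).
Labor force = 137.03 + 23.42 = 160.45 million.
Not in labor force = 34.13 + 24.50 + 35.95 = 94.58 million (those not working and not actively searching are outside the labor force).
Civilian working-age population = 160.45 + 94.58 = 255.03 million.
Unemployment rate = 23.42 / 160.45 = 14.60%.
Labor force participation rate = 160.45 / 255.03 = 62.91%.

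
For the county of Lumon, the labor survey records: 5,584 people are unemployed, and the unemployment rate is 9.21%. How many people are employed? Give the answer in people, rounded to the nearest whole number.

About 55,046 are employed.

Labor force = U / u = 5,584 / 0.0921 ≈ 60,630.
Employed = labor force − unemployed = 60,630 − 5,584 = 55,046.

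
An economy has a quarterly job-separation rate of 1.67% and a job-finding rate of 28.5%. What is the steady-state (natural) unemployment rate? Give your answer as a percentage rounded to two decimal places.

At steady state the flows balance: s·E = f·U, so U/(E+U) = s/(s+f).
u* = 1.67 / (1.67 + 28.5) = 1.67 / 30.17 = 5.54%.

Steady-state unemployment rate ≈ 5.54%.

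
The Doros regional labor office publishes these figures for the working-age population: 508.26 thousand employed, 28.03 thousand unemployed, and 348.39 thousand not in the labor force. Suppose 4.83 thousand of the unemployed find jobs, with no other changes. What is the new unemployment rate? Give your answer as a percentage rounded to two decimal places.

Initially, labor force = 508.26 + 28.03 = 536.29 thousand, so u = 28.03/536.29 = 5.23%.
After the change, unemployed falls and employed rises by 4.83; labor force unchanged → E = 513.09, U = 23.20, labor force = 536.29 thousand.
New unemployment rate = 23.20 / 536.29 = 4.33%.

New unemployment rate ≈ 4.33%.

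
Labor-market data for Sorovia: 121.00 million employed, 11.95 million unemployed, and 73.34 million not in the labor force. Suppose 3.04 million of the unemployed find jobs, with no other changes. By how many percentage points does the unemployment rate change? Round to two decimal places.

The unemployment rate changes by −2.29 percentage points.

Initially, labor force = 121.00 + 11.95 = 132.95 million, so u = 11.95/132.95 = 8.99%.
After the change, unemployed falls and employed rises by 3.04; labor force unchanged → E = 124.04, U = 8.91, labor force = 132.95 million.
New unemployment rate = 8.91 / 132.95 = 6.70%.
Change = 6.70% − 8.99% = −2.29 percentage points.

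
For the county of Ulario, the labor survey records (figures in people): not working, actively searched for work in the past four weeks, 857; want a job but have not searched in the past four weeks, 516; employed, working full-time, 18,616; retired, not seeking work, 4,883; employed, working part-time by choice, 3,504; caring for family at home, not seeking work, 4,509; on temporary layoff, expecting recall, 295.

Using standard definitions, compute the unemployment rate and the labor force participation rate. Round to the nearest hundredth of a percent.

Unemployment rate ≈ 4.95%; labor force participation rate ≈ 70.14%.

Employed = 18,616 + 3,504 = 22,120.
Unemployed = 857 + 295 = 1,152 (jobless and actively searching, or on temporary layoff).
Labor force = 22,120 + 1,152 = 23,272.
Not in labor force = 516 + 4,883 + 4,509 = 9,908 (those not working and not actively searching are outside the labor force — including those who want a job but have given up searching).
Civilian working-age population = 23,272 + 9,908 = 33,180.
Unemployment rate = 1,152 / 23,272 = 4.95%.
Labor force participation rate = 23,272 / 33,180 = 70.14%.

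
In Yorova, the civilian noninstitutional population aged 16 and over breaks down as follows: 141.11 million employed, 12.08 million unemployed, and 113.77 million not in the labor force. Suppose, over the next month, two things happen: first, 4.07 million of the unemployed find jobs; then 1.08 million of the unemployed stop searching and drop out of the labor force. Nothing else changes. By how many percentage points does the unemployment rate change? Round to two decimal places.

Initially, labor force = 141.11 + 12.08 = 153.19 million, so u = 12.08/153.19 = 7.89%.
After the first change, unemployed falls and employed rises by 4.07; labor force unchanged → E = 145.18, U = 8.01, labor force = 153.19 million.
After the second change, unemployed and labor force both fall by 1.08 → E = 145.18, U = 6.93, labor force = 152.11 million.
New unemployment rate = 6.93 / 152.11 = 4.56%.
Change = 4.56% − 7.89% = −3.33 percentage points.

The unemployment rate changes by −3.33 percentage points.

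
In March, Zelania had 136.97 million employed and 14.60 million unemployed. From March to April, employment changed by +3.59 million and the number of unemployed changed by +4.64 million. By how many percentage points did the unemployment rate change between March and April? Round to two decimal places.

The unemployment rate changed by +2.41 percentage points.

March: labor force = 136.97 + 14.60 = 151.57; u = 14.60/151.57 = 9.63%.
April: labor force = 140.56 + 19.24 = 159.80; u = 19.24/159.80 = 12.04%.
Change = 12.04% − 9.63% = +2.41 pp.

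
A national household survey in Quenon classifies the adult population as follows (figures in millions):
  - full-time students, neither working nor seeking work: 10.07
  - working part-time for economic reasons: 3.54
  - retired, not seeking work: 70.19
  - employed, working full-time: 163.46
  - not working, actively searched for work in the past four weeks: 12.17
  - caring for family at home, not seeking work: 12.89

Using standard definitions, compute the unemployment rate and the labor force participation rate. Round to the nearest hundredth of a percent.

Unemployment rate ≈ 6.79%; labor force participation rate ≈ 65.79%.

Employed = 3.54 + 163.46 = 167.00 million (anyone who worked, including part-time for economic reasons, counts as employed).
Unemployed = 12.17 million.
Labor force = 167.00 + 12.17 = 179.17 million.
Not in labor force = 10.07 + 70.19 + 12.89 = 93.15 million (those not working and not actively searching are outside the labor force).
Civilian working-age population = 179.17 + 93.15 = 272.32 million.
Unemployment rate = 12.17 / 179.17 = 6.79%.
Labor force participation rate = 179.17 / 272.32 = 65.79%.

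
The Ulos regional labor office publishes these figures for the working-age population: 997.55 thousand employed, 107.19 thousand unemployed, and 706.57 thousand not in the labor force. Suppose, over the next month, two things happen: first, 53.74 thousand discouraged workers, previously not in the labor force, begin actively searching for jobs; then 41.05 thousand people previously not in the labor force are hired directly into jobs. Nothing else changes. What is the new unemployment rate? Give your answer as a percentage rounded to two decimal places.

Initially, labor force = 997.55 + 107.19 = 1,104.74 thousand, so u = 107.19/1,104.74 = 9.70%.
After the first change, unemployed and labor force both rise by 53.74 → E = 997.55, U = 160.93, labor force = 1,158.48 thousand.
After the second change, employed and labor force both rise by 41.05; unemployed unchanged → E = 1,038.60, U = 160.93, labor force = 1,199.53 thousand.
New unemployment rate = 160.93 / 1,199.53 = 13.42%.

New unemployment rate ≈ 13.42%.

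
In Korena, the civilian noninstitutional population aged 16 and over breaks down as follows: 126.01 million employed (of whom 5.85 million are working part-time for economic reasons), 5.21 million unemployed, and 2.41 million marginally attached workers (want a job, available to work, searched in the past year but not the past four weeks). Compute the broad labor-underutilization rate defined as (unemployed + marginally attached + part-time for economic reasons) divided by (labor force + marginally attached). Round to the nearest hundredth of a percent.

Labor force = 126.01 + 5.21 = 131.22 million.
Numerator = 5.21 + 2.41 + 5.85 = 13.47 million.
Denominator = 131.22 + 2.41 = 133.63 million.
Broad rate = 13.47 / 133.63 = 10.08%.

Broad underutilization rate ≈ 10.08%.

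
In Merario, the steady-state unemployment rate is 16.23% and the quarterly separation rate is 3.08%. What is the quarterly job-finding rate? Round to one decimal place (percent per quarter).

From u* = s/(s+f): f = s·(1−u)/u.
f = 3.08 × (1 − 0.1623) / 0.1623 = 2.5801 / 0.1623 ≈ 15.9% per quarter.

Job-finding rate ≈ 15.9% per quarter.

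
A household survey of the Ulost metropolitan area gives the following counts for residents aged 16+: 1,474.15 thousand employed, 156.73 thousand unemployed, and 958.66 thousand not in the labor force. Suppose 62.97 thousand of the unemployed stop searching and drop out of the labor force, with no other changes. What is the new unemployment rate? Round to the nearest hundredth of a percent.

New unemployment rate ≈ 5.98%.

Initially, labor force = 1,474.15 + 156.73 = 1,630.88 thousand, so u = 156.73/1,630.88 = 9.61%.
After the change, unemployed and labor force both fall by 62.97 → E = 1,474.15, U = 93.76, labor force = 1,567.91 thousand.
New unemployment rate = 93.76 / 1,567.91 = 5.98%.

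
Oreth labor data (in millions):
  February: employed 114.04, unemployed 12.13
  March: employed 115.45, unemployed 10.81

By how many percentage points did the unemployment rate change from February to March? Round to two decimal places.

February: labor force = 114.04 + 12.13 = 126.17; u = 12.13/126.17 = 9.61%.
March: labor force = 115.45 + 10.81 = 126.26; u = 10.81/126.26 = 8.56%.
Change = 8.56% − 9.61% = −1.05 pp.

The unemployment rate changed by −1.05 percentage points.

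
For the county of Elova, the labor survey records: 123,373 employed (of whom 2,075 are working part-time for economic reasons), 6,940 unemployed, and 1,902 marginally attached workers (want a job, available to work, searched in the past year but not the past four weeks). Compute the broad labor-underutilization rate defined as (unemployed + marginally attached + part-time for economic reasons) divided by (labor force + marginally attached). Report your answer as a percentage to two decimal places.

Broad underutilization rate ≈ 8.26%.

Labor force = 123,373 + 6,940 = 130,313.
Numerator = 6,940 + 1,902 + 2,075 = 10,917.
Denominator = 130,313 + 1,902 = 132,215.
Broad rate = 10,917 / 132,215 = 8.26%.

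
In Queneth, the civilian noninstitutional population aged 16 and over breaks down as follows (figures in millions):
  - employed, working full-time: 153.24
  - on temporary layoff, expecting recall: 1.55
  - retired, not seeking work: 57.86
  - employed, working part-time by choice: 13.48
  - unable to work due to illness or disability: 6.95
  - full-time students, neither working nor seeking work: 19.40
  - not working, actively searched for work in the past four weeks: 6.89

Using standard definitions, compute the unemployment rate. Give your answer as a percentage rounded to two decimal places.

Employed = 153.24 + 13.48 = 166.72 million.
Unemployed = 1.55 + 6.89 = 8.44 million (jobless and actively searching, or on temporary layoff).
Labor force = 166.72 + 8.44 = 175.16 million.
Unemployment rate = 8.44 / 175.16 = 4.82%.

Unemployment rate ≈ 4.82%.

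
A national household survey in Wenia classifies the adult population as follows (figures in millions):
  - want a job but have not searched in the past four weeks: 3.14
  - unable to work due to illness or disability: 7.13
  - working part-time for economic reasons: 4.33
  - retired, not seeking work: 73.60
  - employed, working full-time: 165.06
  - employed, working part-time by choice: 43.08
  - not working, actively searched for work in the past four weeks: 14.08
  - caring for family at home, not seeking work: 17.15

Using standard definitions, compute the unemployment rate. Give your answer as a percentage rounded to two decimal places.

Employed = 4.33 + 165.06 + 43.08 = 212.47 million (anyone who worked, including part-time for economic reasons, counts as employed).
Unemployed = 14.08 million.
Labor force = 212.47 + 14.08 = 226.55 million.
Unemployment rate = 14.08 / 226.55 = 6.21%.

Unemployment rate ≈ 6.21%.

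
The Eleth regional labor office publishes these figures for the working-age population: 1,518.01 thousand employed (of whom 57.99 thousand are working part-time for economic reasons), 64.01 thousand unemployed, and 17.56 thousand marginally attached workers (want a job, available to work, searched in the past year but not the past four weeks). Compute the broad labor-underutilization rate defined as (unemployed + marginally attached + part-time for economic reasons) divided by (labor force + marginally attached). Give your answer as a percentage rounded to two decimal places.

Labor force = 1,518.01 + 64.01 = 1,582.02 thousand.
Numerator = 64.01 + 17.56 + 57.99 = 139.56 thousand.
Denominator = 1,582.02 + 17.56 = 1,599.58 thousand.
Broad rate = 139.56 / 1,599.58 = 8.72%.

Broad underutilization rate ≈ 8.72%.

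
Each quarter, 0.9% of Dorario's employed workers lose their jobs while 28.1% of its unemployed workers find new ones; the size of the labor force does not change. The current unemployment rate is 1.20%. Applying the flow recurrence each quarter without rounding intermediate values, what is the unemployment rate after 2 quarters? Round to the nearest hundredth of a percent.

With a fixed labor force, u_{t+1} = u_t + s·(1−u_t) − f·u_t = u_t·(1−s−f) + s.
Here 1−s−f = 0.710 and s = 0.009.
u_1 = 0.012000 × 0.710 + 0.009 = 0.017520.
u_2 = 0.017520 × 0.710 + 0.009 = 0.021439.

Unemployment rate after two quarters ≈ 2.14%.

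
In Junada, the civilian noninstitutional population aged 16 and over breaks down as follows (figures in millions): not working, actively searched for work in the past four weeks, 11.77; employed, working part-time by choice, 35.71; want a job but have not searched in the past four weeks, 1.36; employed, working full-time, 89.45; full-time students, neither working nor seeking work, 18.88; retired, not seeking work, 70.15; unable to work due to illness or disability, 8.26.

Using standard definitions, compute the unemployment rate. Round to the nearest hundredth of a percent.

Unemployment rate ≈ 8.60%.

Employed = 35.71 + 89.45 = 125.16 million.
Unemployed = 11.77 million.
Labor force = 125.16 + 11.77 = 136.93 million.
Unemployment rate = 11.77 / 136.93 = 8.60%.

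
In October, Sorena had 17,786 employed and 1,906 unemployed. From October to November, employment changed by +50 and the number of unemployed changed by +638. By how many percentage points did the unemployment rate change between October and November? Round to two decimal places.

The unemployment rate changed by +2.80 percentage points.

October: labor force = 17,786 + 1,906 = 19,692; u = 1,906/19,692 = 9.68%.
November: labor force = 17,836 + 2,544 = 20,380; u = 2,544/20,380 = 12.48%.
Change = 12.48% − 9.68% = +2.80 pp.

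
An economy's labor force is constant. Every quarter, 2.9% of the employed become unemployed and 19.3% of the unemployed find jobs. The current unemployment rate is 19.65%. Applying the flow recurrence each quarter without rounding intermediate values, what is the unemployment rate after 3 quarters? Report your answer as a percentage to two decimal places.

With a fixed labor force, u_{t+1} = u_t + s·(1−u_t) − f·u_t = u_t·(1−s−f) + s.
Here 1−s−f = 0.778 and s = 0.029.
u_1 = 0.196500 × 0.778 + 0.029 = 0.181877.
u_2 = 0.181877 × 0.778 + 0.029 = 0.170500.
u_3 = 0.170500 × 0.778 + 0.029 = 0.161649.

Unemployment rate after three quarters ≈ 16.16%.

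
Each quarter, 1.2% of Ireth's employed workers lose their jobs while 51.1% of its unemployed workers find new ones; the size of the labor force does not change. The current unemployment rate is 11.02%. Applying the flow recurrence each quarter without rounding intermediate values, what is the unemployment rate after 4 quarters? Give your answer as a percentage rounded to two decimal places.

With a fixed labor force, u_{t+1} = u_t + s·(1−u_t) − f·u_t = u_t·(1−s−f) + s.
Here 1−s−f = 0.477 and s = 0.012.
u_1 = 0.110200 × 0.477 + 0.012 = 0.064565.
u_2 = 0.064565 × 0.477 + 0.012 = 0.042798.
u_3 = 0.042798 × 0.477 + 0.012 = 0.032415.
u_4 = 0.032415 × 0.477 + 0.012 = 0.027462.

Unemployment rate after four quarters ≈ 2.75%.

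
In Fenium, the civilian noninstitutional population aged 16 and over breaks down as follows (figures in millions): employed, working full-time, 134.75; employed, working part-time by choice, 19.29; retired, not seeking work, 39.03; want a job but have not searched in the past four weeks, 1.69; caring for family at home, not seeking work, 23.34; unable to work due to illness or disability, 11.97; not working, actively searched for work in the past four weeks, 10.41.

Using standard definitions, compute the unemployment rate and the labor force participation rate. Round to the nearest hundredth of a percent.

Employed = 134.75 + 19.29 = 154.04 million.
Unemployed = 10.41 million.
Labor force = 154.04 + 10.41 = 164.45 million.
Not in labor force = 39.03 + 1.69 + 23.34 + 11.97 = 76.03 million (those not working and not actively searching are outside the labor force — including those who want a job but have given up searching).
Civilian working-age population = 164.45 + 76.03 = 240.48 million.
Unemployment rate = 10.41 / 164.45 = 6.33%.
Labor force participation rate = 164.45 / 240.48 = 68.38%.

Unemployment rate ≈ 6.33%; labor force participation rate ≈ 68.38%.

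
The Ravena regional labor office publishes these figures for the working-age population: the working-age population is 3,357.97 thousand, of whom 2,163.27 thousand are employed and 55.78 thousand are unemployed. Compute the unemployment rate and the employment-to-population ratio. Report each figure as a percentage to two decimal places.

Labor force = employed + unemployed = 2,163.27 + 55.78 = 2,219.05 thousand.
Unemployment rate = 55.78 / 2,219.05 = 2.51%.
Employment-population ratio = 2,163.27 / 3,357.97 = 64.42%.

Unemployment rate ≈ 2.51%; employment-population ratio ≈ 64.42%.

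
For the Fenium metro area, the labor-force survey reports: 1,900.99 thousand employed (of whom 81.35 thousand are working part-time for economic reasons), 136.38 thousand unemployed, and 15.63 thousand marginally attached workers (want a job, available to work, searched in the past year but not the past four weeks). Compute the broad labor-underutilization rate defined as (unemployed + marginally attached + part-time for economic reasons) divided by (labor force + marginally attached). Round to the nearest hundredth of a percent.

Broad underutilization rate ≈ 11.37%.

Labor force = 1,900.99 + 136.38 = 2,037.37 thousand.
Numerator = 136.38 + 15.63 + 81.35 = 233.36 thousand.
Denominator = 2,037.37 + 15.63 = 2,053.00 thousand.
Broad rate = 233.36 / 2,053.00 = 11.37%.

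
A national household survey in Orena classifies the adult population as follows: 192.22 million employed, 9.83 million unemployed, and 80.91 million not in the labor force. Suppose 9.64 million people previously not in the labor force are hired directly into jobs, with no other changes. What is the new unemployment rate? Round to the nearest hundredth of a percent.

New unemployment rate ≈ 4.64%.

Initially, labor force = 192.22 + 9.83 = 202.05 million, so u = 9.83/202.05 = 4.87%.
After the change, employed and labor force both rise by 9.64; unemployed unchanged → E = 201.86, U = 9.83, labor force = 211.69 million.
New unemployment rate = 9.83 / 211.69 = 4.64%.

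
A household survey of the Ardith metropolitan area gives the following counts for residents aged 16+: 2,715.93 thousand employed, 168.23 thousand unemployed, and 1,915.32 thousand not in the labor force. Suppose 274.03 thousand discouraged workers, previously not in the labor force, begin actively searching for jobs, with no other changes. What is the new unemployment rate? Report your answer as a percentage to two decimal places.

Initially, labor force = 2,715.93 + 168.23 = 2,884.16 thousand, so u = 168.23/2,884.16 = 5.83%.
After the change, unemployed and labor force both rise by 274.03 → E = 2,715.93, U = 442.26, labor force = 3,158.19 thousand.
New unemployment rate = 442.26 / 3,158.19 = 14.00%.

New unemployment rate ≈ 14.00%.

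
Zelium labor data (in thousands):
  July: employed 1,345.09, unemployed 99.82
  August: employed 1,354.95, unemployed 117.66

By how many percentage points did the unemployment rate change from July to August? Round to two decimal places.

The unemployment rate changed by +1.08 percentage points.

July: labor force = 1,345.09 + 99.82 = 1,444.91; u = 99.82/1,444.91 = 6.91%.
August: labor force = 1,354.95 + 117.66 = 1,472.61; u = 117.66/1,472.61 = 7.99%.
Change = 7.99% − 6.91% = +1.08 pp.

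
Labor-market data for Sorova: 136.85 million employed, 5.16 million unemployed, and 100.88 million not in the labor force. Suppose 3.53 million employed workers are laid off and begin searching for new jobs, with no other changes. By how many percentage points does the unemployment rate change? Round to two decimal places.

The unemployment rate changes by +2.49 percentage points.

Initially, labor force = 136.85 + 5.16 = 142.01 million, so u = 5.16/142.01 = 3.63%.
After the change, employed falls and unemployed rises by 3.53; labor force unchanged → E = 133.32, U = 8.69, labor force = 142.01 million.
New unemployment rate = 8.69 / 142.01 = 6.12%.
Change = 6.12% − 3.63% = +2.49 percentage points.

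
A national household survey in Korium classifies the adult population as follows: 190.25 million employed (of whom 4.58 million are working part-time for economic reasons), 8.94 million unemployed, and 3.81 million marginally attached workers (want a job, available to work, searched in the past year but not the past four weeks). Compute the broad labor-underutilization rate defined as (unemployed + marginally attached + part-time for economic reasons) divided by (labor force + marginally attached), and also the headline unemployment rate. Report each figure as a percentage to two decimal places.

Labor force = 190.25 + 8.94 = 199.19 million.
Numerator = 8.94 + 3.81 + 4.58 = 17.33 million.
Denominator = 199.19 + 3.81 = 203.00 million.
Broad rate = 17.33 / 203.00 = 8.54%.
Headline unemployment rate = 8.94 / 199.19 = 4.49%.

Broad underutilization rate ≈ 8.54%; headline unemployment rate ≈ 4.49%.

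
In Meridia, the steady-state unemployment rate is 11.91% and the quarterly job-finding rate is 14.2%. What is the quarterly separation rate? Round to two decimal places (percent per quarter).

Separation rate ≈ 1.92% per quarter.

From u* = s/(s+f): s = u·f/(1−u).
s = 0.1191 × 14.2 / (1 − 0.1191) = 1.6912 / 0.8809 ≈ 1.92% per quarter.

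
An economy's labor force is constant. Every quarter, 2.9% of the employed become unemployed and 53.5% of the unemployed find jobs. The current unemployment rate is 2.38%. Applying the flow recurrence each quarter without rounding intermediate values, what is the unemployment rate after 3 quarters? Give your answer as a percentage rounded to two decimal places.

Unemployment rate after three quarters ≈ 4.91%.

With a fixed labor force, u_{t+1} = u_t + s·(1−u_t) − f·u_t = u_t·(1−s−f) + s.
Here 1−s−f = 0.436 and s = 0.029.
u_1 = 0.023800 × 0.436 + 0.029 = 0.039377.
u_2 = 0.039377 × 0.436 + 0.029 = 0.046168.
u_3 = 0.046168 × 0.436 + 0.029 = 0.049129.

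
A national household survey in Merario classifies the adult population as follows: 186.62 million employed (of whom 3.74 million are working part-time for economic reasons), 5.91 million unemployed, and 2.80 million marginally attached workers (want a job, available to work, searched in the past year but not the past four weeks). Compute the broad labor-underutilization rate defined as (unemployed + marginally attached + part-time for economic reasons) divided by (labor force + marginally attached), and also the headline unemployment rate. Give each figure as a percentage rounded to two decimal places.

Broad underutilization rate ≈ 6.37%; headline unemployment rate ≈ 3.07%.

Labor force = 186.62 + 5.91 = 192.53 million.
Numerator = 5.91 + 2.80 + 3.74 = 12.45 million.
Denominator = 192.53 + 2.80 = 195.33 million.
Broad rate = 12.45 / 195.33 = 6.37%.
Headline unemployment rate = 5.91 / 192.53 = 3.07%.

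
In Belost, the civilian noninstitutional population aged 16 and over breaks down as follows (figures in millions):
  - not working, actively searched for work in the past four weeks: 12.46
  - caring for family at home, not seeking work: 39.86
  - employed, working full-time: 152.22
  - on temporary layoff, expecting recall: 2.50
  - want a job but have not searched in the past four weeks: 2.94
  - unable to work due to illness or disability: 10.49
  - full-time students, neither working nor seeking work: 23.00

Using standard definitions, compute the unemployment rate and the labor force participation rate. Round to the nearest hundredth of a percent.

Employed = 152.22 million.
Unemployed = 12.46 + 2.50 = 14.96 million (jobless and actively searching, or on temporary layoff).
Labor force = 152.22 + 14.96 = 167.18 million.
Not in labor force = 39.86 + 2.94 + 10.49 + 23.00 = 76.29 million (those not working and not actively searching are outside the labor force — including those who want a job but have given up searching).
Civilian working-age population = 167.18 + 76.29 = 243.47 million.
Unemployment rate = 14.96 / 167.18 = 8.95%.
Labor force participation rate = 167.18 / 243.47 = 68.67%.

Unemployment rate ≈ 8.95%; labor force participation rate ≈ 68.67%.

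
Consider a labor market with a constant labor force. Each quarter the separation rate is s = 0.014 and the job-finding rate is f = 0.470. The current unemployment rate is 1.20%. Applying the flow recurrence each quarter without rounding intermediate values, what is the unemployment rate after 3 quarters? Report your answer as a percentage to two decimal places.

With a fixed labor force, u_{t+1} = u_t + s·(1−u_t) − f·u_t = u_t·(1−s−f) + s.
Here 1−s−f = 0.516 and s = 0.014.
u_1 = 0.012000 × 0.516 + 0.014 = 0.020192.
u_2 = 0.020192 × 0.516 + 0.014 = 0.024419.
u_3 = 0.024419 × 0.516 + 0.014 = 0.026600.

Unemployment rate after three quarters ≈ 2.66%.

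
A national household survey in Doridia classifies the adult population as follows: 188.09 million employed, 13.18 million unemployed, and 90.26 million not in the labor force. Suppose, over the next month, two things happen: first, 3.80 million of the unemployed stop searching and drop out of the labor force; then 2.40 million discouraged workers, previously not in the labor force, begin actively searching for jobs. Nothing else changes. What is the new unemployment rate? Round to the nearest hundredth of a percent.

Initially, labor force = 188.09 + 13.18 = 201.27 million, so u = 13.18/201.27 = 6.55%.
After the first change, unemployed and labor force both fall by 3.80 → E = 188.09, U = 9.38, labor force = 197.47 million.
After the second change, unemployed and labor force both rise by 2.40 → E = 188.09, U = 11.78, labor force = 199.87 million.
New unemployment rate = 11.78 / 199.87 = 5.89%.

New unemployment rate ≈ 5.89%.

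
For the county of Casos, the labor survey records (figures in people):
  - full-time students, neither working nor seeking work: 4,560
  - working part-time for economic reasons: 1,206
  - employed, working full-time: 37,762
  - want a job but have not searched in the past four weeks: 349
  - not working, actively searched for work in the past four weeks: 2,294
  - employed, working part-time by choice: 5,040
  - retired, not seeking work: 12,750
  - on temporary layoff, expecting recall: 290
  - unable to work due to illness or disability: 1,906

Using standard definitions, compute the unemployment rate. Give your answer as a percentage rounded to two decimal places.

Unemployment rate ≈ 5.55%.

Employed = 1,206 + 37,762 + 5,040 = 44,008 (anyone who worked, including part-time for economic reasons, counts as employed).
Unemployed = 2,294 + 290 = 2,584 (jobless and actively searching, or on temporary layoff).
Labor force = 44,008 + 2,584 = 46,592.
Unemployment rate = 2,584 / 46,592 = 5.55%.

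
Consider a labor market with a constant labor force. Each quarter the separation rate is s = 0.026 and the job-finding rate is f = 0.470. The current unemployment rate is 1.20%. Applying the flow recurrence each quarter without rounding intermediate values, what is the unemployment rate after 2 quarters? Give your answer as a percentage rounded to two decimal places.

With a fixed labor force, u_{t+1} = u_t + s·(1−u_t) − f·u_t = u_t·(1−s−f) + s.
Here 1−s−f = 0.504 and s = 0.026.
u_1 = 0.012000 × 0.504 + 0.026 = 0.032048.
u_2 = 0.032048 × 0.504 + 0.026 = 0.042152.

Unemployment rate after two quarters ≈ 4.22%.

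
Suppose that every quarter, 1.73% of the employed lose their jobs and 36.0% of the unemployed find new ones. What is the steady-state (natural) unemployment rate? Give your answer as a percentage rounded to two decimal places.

At steady state the flows balance: s·E = f·U, so U/(E+U) = s/(s+f).
u* = 1.73 / (1.73 + 36.0) = 1.73 / 37.73 = 4.59%.

Steady-state unemployment rate ≈ 4.59%.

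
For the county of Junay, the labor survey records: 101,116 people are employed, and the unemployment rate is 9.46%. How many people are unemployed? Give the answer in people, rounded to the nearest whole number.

Let U be the number unemployed. The labor force is E + U, and U/(E+U) = 0.0946.
So U = 0.0946 × 101,116 / (1 − 0.0946) = 9565.57 / 0.9054 ≈ 10,565.

About 10,565 are unemployed.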